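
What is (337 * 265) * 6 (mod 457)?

337 * 265 = 89305 ≡ 190 (mod 457)
190 * 6 = 1140 ≡ 226 (mod 457)

226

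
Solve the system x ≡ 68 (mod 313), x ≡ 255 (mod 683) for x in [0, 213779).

313⁻¹ mod 683: 313×659 ≡ 1 (mod 683), so 313⁻¹ ≡ 659.
x = 68 + 313×((255 − 68)×659 mod 683) = 68 + 313×293 = 91777.
Check: 91777 mod 313 = 68, 91777 mod 683 = 255. ✓

91777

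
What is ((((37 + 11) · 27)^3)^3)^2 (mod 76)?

37 + 11 = 48
48 · 27 = 1296 ≡ 4 (mod 76)
(4)^3 ≡ 64 (mod 76)
(64)^3 ≡ 20 (mod 76)
(20)^2 ≡ 20 (mod 76)

20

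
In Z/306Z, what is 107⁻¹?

306 = 2*107 + 92
107 = 1*92 + 15
92 = 6*15 + 2
15 = 7*2 + 1
2 = 2*1 + 0
gcd(107, 306) = 1, so the inverse exists.
Back-substitute for 1:
1 = 1*15 − 7*2
  = −7*92 + 43*15
  = 43*107 − 50*92
  = −50*306 + 143*107
So 107⁻¹ ≡ 143 (mod 306).

143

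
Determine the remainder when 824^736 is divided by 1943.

1509

Using repeated squaring:
736 in binary is 1011100000, i.e. 736 = 512 + 128 + 64 + 32.
824^1 ≡ 824 (mod 1943)
824^2 ≡ 824^2 = 678976 ≡ 869 (mod 1943)
824^4 ≡ 869^2 = 755161 ≡ 1277 (mod 1943)
824^8 ≡ 1277^2 = 1630729 ≡ 552 (mod 1943)
824^16 ≡ 552^2 = 304704 ≡ 1596 (mod 1943)
824^32 ≡ 1596^2 = 2547216 ≡ 1886 (mod 1943)
824^64 ≡ 1886^2 = 3556996 ≡ 1306 (mod 1943)
824^128 ≡ 1306^2 = 1705636 ≡ 1625 (mod 1943)
824^256 ≡ 1625^2 = 2640625 ≡ 88 (mod 1943)
824^512 ≡ 88^2 = 7744 ≡ 1915 (mod 1943)
824^736 = 824^512 * 824^128 * 824^64 * 824^32 ≡ 1915 * 1625 * 1306 * 1886 (mod 1943).
Accumulate the product:
1915 * 1625 = 3111875 ≡ 1132
1132 * 1306 = 1478392 ≡ 1712
1712 * 1886 = 3228832 ≡ 1509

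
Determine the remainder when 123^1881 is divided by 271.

Compute successive squares:
123^1 ≡ 123 (mod 271)
123^2 ≡ 123^2 = 15129 ≡ 224 (mod 271)
123^4 ≡ 224^2 = 50176 ≡ 41 (mod 271)
123^8 ≡ 41^2 = 1681 ≡ 55 (mod 271)
123^16 ≡ 55^2 = 3025 ≡ 44 (mod 271)
123^32 ≡ 44^2 = 1936 ≡ 39 (mod 271)
123^64 ≡ 39^2 = 1521 ≡ 166 (mod 271)
123^128 ≡ 166^2 = 27556 ≡ 185 (mod 271)
123^256 ≡ 185^2 = 34225 ≡ 79 (mod 271)
123^512 ≡ 79^2 = 6241 ≡ 8 (mod 271)
123^1024 ≡ 8^2 = 64 (mod 271)
123^1881 = 123^1024 * 123^512 * 123^256 * 123^64 * 123^16 * 123^8 * 123^1 ≡ 64 * 8 * 79 * 166 * 44 * 55 * 123 (mod 271).
Accumulate the product:
64 * 8 = 512 ≡ 241
241 * 79 = 19039 ≡ 69
69 * 166 = 11454 ≡ 72
72 * 44 = 3168 ≡ 187
187 * 55 = 10285 ≡ 258
258 * 123 = 31734 ≡ 27

27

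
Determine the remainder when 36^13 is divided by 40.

16

13 in binary is 1101, i.e. 13 = 8 + 4 + 1.
36^1 ≡ 36 (mod 40)
36^2 ≡ 36^2 = 1296 ≡ 16 (mod 40)
36^4 ≡ 16^2 = 256 ≡ 16 (mod 40)
36^8 ≡ 16^2 = 256 ≡ 16 (mod 40)
36^13 = 36^8 · 36^4 · 36^1 ≡ 16 · 16 · 36 (mod 40).
Accumulate the product:
16 · 16 = 256 ≡ 16
16 · 36 = 576 ≡ 16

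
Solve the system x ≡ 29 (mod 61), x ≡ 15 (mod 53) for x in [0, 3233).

2347

61⁻¹ mod 53: 61*20 ≡ 1 (mod 53), so 61⁻¹ ≡ 20.
x = 29 + 61*((15 − 29)*20 mod 53) = 29 + 61*38 = 2347.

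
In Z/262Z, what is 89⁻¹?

53

By the extended Euclidean algorithm:
262 = 2*89 + 84
89 = 1*84 + 5
84 = 16*5 + 4
5 = 1*4 + 1
4 = 4*1 + 0
gcd(89, 262) = 1, so the inverse exists.
Back-substitute for 1:
1 = 1*5 − 1*4
  = −1*84 + 17*5
  = 17*89 − 18*84
  = −18*262 + 53*89
So 89⁻¹ ≡ 53 (mod 262).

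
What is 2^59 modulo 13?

7

By square-and-multiply:
59 in binary is 111011, i.e. 59 = 32 + 16 + 8 + 2 + 1.
2^1 ≡ 2 (mod 13)
2^2 ≡ 2^2 = 4 (mod 13)
2^4 ≡ 4^2 = 16 ≡ 3 (mod 13)
2^8 ≡ 3^2 = 9 (mod 13)
2^16 ≡ 9^2 = 81 ≡ 3 (mod 13)
2^32 ≡ 3^2 = 9 (mod 13)
2^59 = 2^32 × 2^16 × 2^8 × 2^2 × 2^1 ≡ 9 × 3 × 9 × 4 × 2 (mod 13).
Accumulate the product:
9 × 3 = 27 ≡ 1
1 × 9 = 9
9 × 4 = 36 ≡ 10
10 × 2 = 20 ≡ 7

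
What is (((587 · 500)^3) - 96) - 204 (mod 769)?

587 · 500 = 293500 ≡ 511 (mod 769)
(511)^3 ≡ 565 (mod 769)
565 - 96 = 469
469 - 204 = 265

265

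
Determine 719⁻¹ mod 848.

Run the extended Euclidean algorithm:
848 = 1×719 + 129
719 = 5×129 + 74
129 = 1×74 + 55
74 = 1×55 + 19
55 = 2×19 + 17
19 = 1×17 + 2
17 = 8×2 + 1
2 = 2×1 + 0
gcd(719, 848) = 1, so the inverse exists.
Bézout: 1 = 340×848 − 401×719.
So 719⁻¹ ≡ −401 ≡ 447 (mod 848).

447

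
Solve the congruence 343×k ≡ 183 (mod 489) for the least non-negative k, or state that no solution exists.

471

gcd(343, 489) = 1, so a unique solution mod 489 exists.
343⁻¹ ≡ 211 (mod 489).
k ≡ 211×183 ≡ 471 (mod 489).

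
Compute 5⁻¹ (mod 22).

22 = 4×5 + 2
5 = 2×2 + 1
2 = 2×1 + 0
gcd(5, 22) = 1, so the inverse exists.
Bézout: 1 = −2×22 + 9×5.
So 5⁻¹ ≡ 9 (mod 22).

9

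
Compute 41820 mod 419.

41820 = 99*419 + 339, so 41820 ≡ 339 (mod 419).

339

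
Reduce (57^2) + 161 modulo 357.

(57)^2 ≡ 36 (mod 357)
36 + 161 = 197

197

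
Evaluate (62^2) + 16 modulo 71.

(62)^2 ≡ 10 (mod 71)
10 + 16 = 26

26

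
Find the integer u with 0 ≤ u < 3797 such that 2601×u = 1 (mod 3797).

Run the extended Euclidean algorithm:
3797 = 1×2601 + 1196
2601 = 2×1196 + 209
1196 = 5×209 + 151
209 = 1×151 + 58
151 = 2×58 + 35
58 = 1×35 + 23
35 = 1×23 + 12
23 = 1×12 + 11
12 = 1×11 + 1
11 = 11×1 + 0
gcd(2601, 3797) = 1, so the inverse exists.
Bézout: 1 = 224×3797 − 327×2601.
So 2601⁻¹ ≡ −327 ≡ 3470 (mod 3797).

3470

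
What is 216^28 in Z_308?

64

Compute successive squares:
28 in binary is 11100, i.e. 28 = 16 + 8 + 4.
216^1 ≡ 216 (mod 308)
216^2 ≡ 216^2 = 46656 ≡ 148 (mod 308)
216^4 ≡ 148^2 = 21904 ≡ 36 (mod 308)
216^8 ≡ 36^2 = 1296 ≡ 64 (mod 308)
216^16 ≡ 64^2 = 4096 ≡ 92 (mod 308)
216^28 = 216^16 * 216^8 * 216^4 ≡ 92 * 64 * 36 (mod 308).
Accumulate the product:
92 * 64 = 5888 ≡ 36
36 * 36 = 1296 ≡ 64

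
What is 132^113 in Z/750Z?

282

Compute successive squares:
113 in binary is 1110001, i.e. 113 = 64 + 32 + 16 + 1.
132^1 ≡ 132 (mod 750)
132^2 ≡ 132^2 = 17424 ≡ 174 (mod 750)
132^4 ≡ 174^2 = 30276 ≡ 276 (mod 750)
132^8 ≡ 276^2 = 76176 ≡ 426 (mod 750)
132^16 ≡ 426^2 = 181476 ≡ 726 (mod 750)
132^32 ≡ 726^2 = 527076 ≡ 576 (mod 750)
132^64 ≡ 576^2 = 331776 ≡ 276 (mod 750)
132^113 = 132^64 · 132^32 · 132^16 · 132^1 ≡ 276 · 576 · 726 · 132 (mod 750).
Accumulate the product:
276 · 576 = 158976 ≡ 726
726 · 726 = 527076 ≡ 576
576 · 132 = 76032 ≡ 282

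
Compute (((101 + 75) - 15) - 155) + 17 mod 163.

23

101 + 75 = 176 ≡ 13 (mod 163)
13 - 15 = -2 ≡ 161 (mod 163)
161 - 155 = 6
6 + 17 = 23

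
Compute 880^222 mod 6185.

222 in binary is 11011110, i.e. 222 = 128 + 64 + 16 + 8 + 4 + 2.
880^1 ≡ 880 (mod 6185)
880^2 ≡ 880^2 = 774400 ≡ 1275 (mod 6185)
880^4 ≡ 1275^2 = 1625625 ≡ 5155 (mod 6185)
880^8 ≡ 5155^2 = 26574025 ≡ 3265 (mod 6185)
880^16 ≡ 3265^2 = 10660225 ≡ 3470 (mod 6185)
880^32 ≡ 3470^2 = 12040900 ≡ 4890 (mod 6185)
880^64 ≡ 4890^2 = 23912100 ≡ 890 (mod 6185)
880^128 ≡ 890^2 = 792100 ≡ 420 (mod 6185)
880^222 = 880^128 * 880^64 * 880^16 * 880^8 * 880^4 * 880^2 ≡ 420 * 890 * 3470 * 3265 * 5155 * 1275 (mod 6185).
Accumulate the product:
420 * 890 = 373800 ≡ 2700
2700 * 3470 = 9369000 ≡ 4910
4910 * 3265 = 16031150 ≡ 5815
5815 * 5155 = 29976325 ≡ 3815
3815 * 1275 = 4864125 ≡ 2715

2715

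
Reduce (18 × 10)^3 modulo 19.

18 × 10 = 180 ≡ 9 (mod 19)
(9)^3 ≡ 7 (mod 19)

7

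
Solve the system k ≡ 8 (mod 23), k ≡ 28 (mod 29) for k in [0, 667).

376

23⁻¹ mod 29: 23·24 ≡ 1 (mod 29), so 23⁻¹ ≡ 24.
k = 8 + 23·((28 − 8)·24 mod 29) = 8 + 23·16 = 376.
Check: 376 mod 23 = 8, 376 mod 29 = 28. ✓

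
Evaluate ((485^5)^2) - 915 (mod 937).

596

(485)^5 ≡ 401 (mod 937)
(401)^2 ≡ 574 (mod 937)
574 - 915 = -341 ≡ 596 (mod 937)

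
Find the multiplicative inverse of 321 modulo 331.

By the extended Euclidean algorithm:
331 = 1×321 + 10
321 = 32×10 + 1
10 = 10×1 + 0
gcd(321, 331) = 1, so the inverse exists.
Back-substitute for 1:
1 = 1×321 − 32×10
  = −32×331 + 33×321
So 321⁻¹ ≡ 33 (mod 331).

33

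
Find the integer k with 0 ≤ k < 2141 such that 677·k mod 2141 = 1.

253

2141 = 3·677 + 110
677 = 6·110 + 17
110 = 6·17 + 8
17 = 2·8 + 1
8 = 8·1 + 0
gcd(677, 2141) = 1, so the inverse exists.
Bézout: 1 = −80·2141 + 253·677.
So 677⁻¹ ≡ 253 (mod 2141).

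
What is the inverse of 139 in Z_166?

43

Apply the Euclidean algorithm and back-substitute:
166 = 1×139 + 27
139 = 5×27 + 4
27 = 6×4 + 3
4 = 1×3 + 1
3 = 3×1 + 0
gcd(139, 166) = 1, so the inverse exists.
Bézout: 1 = −36×166 + 43×139.
So 139⁻¹ ≡ 43 (mod 166).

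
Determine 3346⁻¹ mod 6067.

6067 = 1·3346 + 2721
3346 = 1·2721 + 625
2721 = 4·625 + 221
625 = 2·221 + 183
221 = 1·183 + 38
183 = 4·38 + 31
38 = 1·31 + 7
31 = 4·7 + 3
7 = 2·3 + 1
3 = 3·1 + 0
gcd(3346, 6067) = 1, so the inverse exists.
Back-substitute for 1:
1 = 1·7 − 2·3
  = −2·31 + 9·7
  = 9·38 − 11·31
  = −11·183 + 53·38
  = 53·221 − 64·183
  = −64·625 + 181·221
  = 181·2721 − 788·625
  = −788·3346 + 969·2721
  = 969·6067 − 1757·3346
So 3346⁻¹ ≡ −1757 ≡ 4310 (mod 6067).

4310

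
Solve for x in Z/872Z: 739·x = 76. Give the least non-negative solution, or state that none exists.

gcd(739, 872) = 1, so a unique solution mod 872 exists.
739⁻¹ ≡ 59 (mod 872).
x ≡ 59·76 ≡ 124 (mod 872).

124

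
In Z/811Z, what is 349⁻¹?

244

By the extended Euclidean algorithm:
811 = 2·349 + 113
349 = 3·113 + 10
113 = 11·10 + 3
10 = 3·3 + 1
3 = 3·1 + 0
gcd(349, 811) = 1, so the inverse exists.
Back-substitute for 1:
1 = 1·10 − 3·3
  = −3·113 + 34·10
  = 34·349 − 105·113
  = −105·811 + 244·349
So 349⁻¹ ≡ 244 (mod 811).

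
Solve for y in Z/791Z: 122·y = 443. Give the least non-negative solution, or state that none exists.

gcd(122, 791) = 1, so a unique solution mod 791 exists.
122⁻¹ ≡ 201 (mod 791).
y ≡ 201·443 ≡ 451 (mod 791).

451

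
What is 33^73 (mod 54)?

27

Compute successive squares:
73 in binary is 1001001, i.e. 73 = 64 + 8 + 1.
33^1 ≡ 33 (mod 54)
33^2 ≡ 33^2 = 1089 ≡ 9 (mod 54)
33^4 ≡ 9^2 = 81 ≡ 27 (mod 54)
33^8 ≡ 27^2 = 729 ≡ 27 (mod 54)
33^16 ≡ 27^2 = 729 ≡ 27 (mod 54)
33^32 ≡ 27^2 = 729 ≡ 27 (mod 54)
33^64 ≡ 27^2 = 729 ≡ 27 (mod 54)
33^73 = 33^64 × 33^8 × 33^1 ≡ 27 × 27 × 33 (mod 54).
Accumulate the product:
27 × 27 = 729 ≡ 27
27 × 33 = 891 ≡ 27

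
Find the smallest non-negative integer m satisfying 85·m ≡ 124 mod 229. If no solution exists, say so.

120

gcd(85, 229) = 1, so a unique solution mod 229 exists.
85⁻¹ ≡ 97 (mod 229).
m ≡ 97·124 ≡ 120 (mod 229).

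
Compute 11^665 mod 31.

Compute successive squares:
665 in binary is 1010011001, i.e. 665 = 512 + 128 + 16 + 8 + 1.
11^1 ≡ 11 (mod 31)
11^2 ≡ 11^2 = 121 ≡ 28 (mod 31)
11^4 ≡ 28^2 = 784 ≡ 9 (mod 31)
11^8 ≡ 9^2 = 81 ≡ 19 (mod 31)
11^16 ≡ 19^2 = 361 ≡ 20 (mod 31)
11^32 ≡ 20^2 = 400 ≡ 28 (mod 31)
11^64 ≡ 28^2 = 784 ≡ 9 (mod 31)
11^128 ≡ 9^2 = 81 ≡ 19 (mod 31)
11^256 ≡ 19^2 = 361 ≡ 20 (mod 31)
11^512 ≡ 20^2 = 400 ≡ 28 (mod 31)
11^665 = 11^512 × 11^128 × 11^16 × 11^8 × 11^1 ≡ 28 × 19 × 20 × 19 × 11 (mod 31).
Accumulate the product:
28 × 19 = 532 ≡ 5
5 × 20 = 100 ≡ 7
7 × 19 = 133 ≡ 9
9 × 11 = 99 ≡ 6

6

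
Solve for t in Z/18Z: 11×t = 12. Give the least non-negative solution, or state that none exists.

gcd(11, 18) = 1, so a unique solution mod 18 exists.
11⁻¹ ≡ 5 (mod 18).
t ≡ 5×12 ≡ 6 (mod 18).

6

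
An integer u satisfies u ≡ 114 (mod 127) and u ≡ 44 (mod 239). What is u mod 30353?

19164

127⁻¹ mod 239: 127×32 ≡ 1 (mod 239), so 127⁻¹ ≡ 32.
u = 114 + 127×((44 − 114)×32 mod 239) = 114 + 127×150 = 19164.
Check: 19164 mod 127 = 114, 19164 mod 239 = 44. ✓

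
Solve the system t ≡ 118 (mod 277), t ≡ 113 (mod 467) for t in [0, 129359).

277⁻¹ mod 467: 277*204 ≡ 1 (mod 467), so 277⁻¹ ≡ 204.
t = 118 + 277*((113 − 118)*204 mod 467) = 118 + 277*381 = 105655.

105655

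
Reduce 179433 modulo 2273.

179433 = 78×2273 + 2139, so 179433 ≡ 2139 (mod 2273).

2139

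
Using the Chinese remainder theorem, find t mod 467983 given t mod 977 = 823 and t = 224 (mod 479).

977⁻¹ mod 479: 977*353 ≡ 1 (mod 479), so 977⁻¹ ≡ 353.
t = 823 + 977*((224 − 823)*353 mod 479) = 823 + 977*271 = 265590.

265590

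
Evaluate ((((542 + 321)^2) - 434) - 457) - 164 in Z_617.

229

542 + 321 = 863 ≡ 246 (mod 617)
(246)^2 ≡ 50 (mod 617)
50 - 434 = -384 ≡ 233 (mod 617)
233 - 457 = -224 ≡ 393 (mod 617)
393 - 164 = 229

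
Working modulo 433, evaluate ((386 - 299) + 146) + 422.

222

386 - 299 = 87
87 + 146 = 233
233 + 422 = 655 ≡ 222 (mod 433)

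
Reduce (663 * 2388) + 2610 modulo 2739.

663 * 2388 = 1583244 ≡ 102 (mod 2739)
102 + 2610 = 2712

2712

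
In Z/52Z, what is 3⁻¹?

Apply the Euclidean algorithm and back-substitute:
52 = 17·3 + 1
3 = 3·1 + 0
gcd(3, 52) = 1, so the inverse exists.
Bézout: 1 = 1·52 − 17·3.
So 3⁻¹ ≡ −17 ≡ 35 (mod 52).

35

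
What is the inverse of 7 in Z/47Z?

47 = 6·7 + 5
7 = 1·5 + 2
5 = 2·2 + 1
2 = 2·1 + 0
gcd(7, 47) = 1, so the inverse exists.
Back-substitute for 1:
1 = 1·5 − 2·2
  = −2·7 + 3·5
  = 3·47 − 20·7
So 7⁻¹ ≡ −20 ≡ 27 (mod 47).

27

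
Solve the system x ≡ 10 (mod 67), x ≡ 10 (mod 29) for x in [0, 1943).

67⁻¹ mod 29: 67·13 ≡ 1 (mod 29), so 67⁻¹ ≡ 13.
x = 10 + 67·((10 − 10)·13 mod 29) = 10 + 67·0 = 10.
Check: 10 mod 67 = 10, 10 mod 29 = 10. ✓

10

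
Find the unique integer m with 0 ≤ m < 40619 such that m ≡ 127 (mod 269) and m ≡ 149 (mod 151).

27027

269⁻¹ mod 151: 269*32 ≡ 1 (mod 151), so 269⁻¹ ≡ 32.
m = 127 + 269*((149 − 127)*32 mod 151) = 127 + 269*100 = 27027.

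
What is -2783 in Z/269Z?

176

-2783 = -11*269 + 176, so -2783 ≡ 176 (mod 269).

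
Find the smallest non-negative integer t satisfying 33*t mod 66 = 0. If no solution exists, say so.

gcd(33, 66) = 33, and 33 | 0, so solutions exist.
Divide through by 33: 1*t ≡ 0 (mod 2).
1⁻¹ ≡ 1 (mod 2).
t ≡ 1*0 ≡ 0 (mod 2).
The smallest non-negative solution is t = 0.

0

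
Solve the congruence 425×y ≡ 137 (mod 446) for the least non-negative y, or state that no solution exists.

397

gcd(425, 446) = 1, so a unique solution mod 446 exists.
425⁻¹ ≡ 361 (mod 446).
y ≡ 361×137 ≡ 397 (mod 446).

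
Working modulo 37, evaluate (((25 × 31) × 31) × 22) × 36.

32

25 × 31 = 775 ≡ 35 (mod 37)
35 × 31 = 1085 ≡ 12 (mod 37)
12 × 22 = 264 ≡ 5 (mod 37)
5 × 36 = 180 ≡ 32 (mod 37)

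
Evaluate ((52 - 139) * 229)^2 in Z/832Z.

52 - 139 = -87 ≡ 745 (mod 832)
745 * 229 = 170605 ≡ 45 (mod 832)
(45)^2 ≡ 361 (mod 832)

361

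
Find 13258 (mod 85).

13258 = 155·85 + 83, so 13258 ≡ 83 (mod 85).

83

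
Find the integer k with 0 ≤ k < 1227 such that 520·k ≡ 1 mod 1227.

1227 = 2×520 + 187
520 = 2×187 + 146
187 = 1×146 + 41
146 = 3×41 + 23
41 = 1×23 + 18
23 = 1×18 + 5
18 = 3×5 + 3
5 = 1×3 + 2
3 = 1×2 + 1
2 = 2×1 + 0
gcd(520, 1227) = 1, so the inverse exists.
Back-substitute for 1:
1 = 1×3 − 1×2
  = −1×5 + 2×3
  = 2×18 − 7×5
  = −7×23 + 9×18
  = 9×41 − 16×23
  = −16×146 + 57×41
  = 57×187 − 73×146
  = −73×520 + 203×187
  = 203×1227 − 479×520
So 520⁻¹ ≡ −479 ≡ 748 (mod 1227).

748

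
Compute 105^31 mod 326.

105

105^1 ≡ 105 (mod 326)
105^2 ≡ 105^2 = 11025 ≡ 267 (mod 326)
105^4 ≡ 267^2 = 71289 ≡ 221 (mod 326)
105^8 ≡ 221^2 = 48841 ≡ 267 (mod 326)
105^16 ≡ 267^2 = 71289 ≡ 221 (mod 326)
105^31 = 105^16 * 105^8 * 105^4 * 105^2 * 105^1 ≡ 221 * 267 * 221 * 267 * 105 (mod 326).
Accumulate the product:
221 * 267 = 59007 ≡ 1
1 * 221 = 221
221 * 267 = 59007 ≡ 1
1 * 105 = 105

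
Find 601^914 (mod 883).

Using repeated squaring:
601^1 ≡ 601 (mod 883)
601^2 ≡ 601^2 = 361201 ≡ 54 (mod 883)
601^4 ≡ 54^2 = 2916 ≡ 267 (mod 883)
601^8 ≡ 267^2 = 71289 ≡ 649 (mod 883)
601^16 ≡ 649^2 = 421201 ≡ 10 (mod 883)
601^32 ≡ 10^2 = 100 (mod 883)
601^64 ≡ 100^2 = 10000 ≡ 287 (mod 883)
601^128 ≡ 287^2 = 82369 ≡ 250 (mod 883)
601^256 ≡ 250^2 = 62500 ≡ 690 (mod 883)
601^512 ≡ 690^2 = 476100 ≡ 163 (mod 883)
601^914 = 601^512 × 601^256 × 601^128 × 601^16 × 601^2 ≡ 163 × 690 × 250 × 10 × 54 (mod 883).
Accumulate the product:
163 × 690 = 112470 ≡ 329
329 × 250 = 82250 ≡ 131
131 × 10 = 1310 ≡ 427
427 × 54 = 23058 ≡ 100

100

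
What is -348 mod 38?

-348 = -10×38 + 32, so -348 ≡ 32 (mod 38).

32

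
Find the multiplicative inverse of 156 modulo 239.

Apply the Euclidean algorithm and back-substitute:
239 = 1·156 + 83
156 = 1·83 + 73
83 = 1·73 + 10
73 = 7·10 + 3
10 = 3·3 + 1
3 = 3·1 + 0
gcd(156, 239) = 1, so the inverse exists.
Bézout: 1 = 47·239 − 72·156.
So 156⁻¹ ≡ −72 ≡ 167 (mod 239).

167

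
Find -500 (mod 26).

20

-500 = -20·26 + 20, so -500 ≡ 20 (mod 26).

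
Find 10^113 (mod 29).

10

Compute successive squares:
113 in binary is 1110001, i.e. 113 = 64 + 32 + 16 + 1.
10^1 ≡ 10 (mod 29)
10^2 ≡ 10^2 = 100 ≡ 13 (mod 29)
10^4 ≡ 13^2 = 169 ≡ 24 (mod 29)
10^8 ≡ 24^2 = 576 ≡ 25 (mod 29)
10^16 ≡ 25^2 = 625 ≡ 16 (mod 29)
10^32 ≡ 16^2 = 256 ≡ 24 (mod 29)
10^64 ≡ 24^2 = 576 ≡ 25 (mod 29)
10^113 = 10^64 × 10^32 × 10^16 × 10^1 ≡ 25 × 24 × 16 × 10 (mod 29).
Accumulate the product:
25 × 24 = 600 ≡ 20
20 × 16 = 320 ≡ 1
1 × 10 = 10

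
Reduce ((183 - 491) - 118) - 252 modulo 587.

496

183 - 491 = -308 ≡ 279 (mod 587)
279 - 118 = 161
161 - 252 = -91 ≡ 496 (mod 587)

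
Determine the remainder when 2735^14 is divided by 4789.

Compute successive squares:
2735^1 ≡ 2735 (mod 4789)
2735^2 ≡ 2735^2 = 7480225 ≡ 4596 (mod 4789)
2735^4 ≡ 4596^2 = 21123216 ≡ 3726 (mod 4789)
2735^8 ≡ 3726^2 = 13883076 ≡ 4554 (mod 4789)
2735^14 = 2735^8 · 2735^4 · 2735^2 ≡ 4554 · 3726 · 4596 (mod 4789).
Accumulate the product:
4554 · 3726 = 16968204 ≡ 777
777 · 4596 = 3571092 ≡ 3287

3287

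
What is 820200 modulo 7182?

820200 = 114×7182 + 1452, so 820200 ≡ 1452 (mod 7182).

1452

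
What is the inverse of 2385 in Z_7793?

5973

Apply the Euclidean algorithm and back-substitute:
7793 = 3·2385 + 638
2385 = 3·638 + 471
638 = 1·471 + 167
471 = 2·167 + 137
167 = 1·137 + 30
137 = 4·30 + 17
30 = 1·17 + 13
17 = 1·13 + 4
13 = 3·4 + 1
4 = 4·1 + 0
gcd(2385, 7793) = 1, so the inverse exists.
Back-substitute for 1:
1 = 1·13 − 3·4
  = −3·17 + 4·13
  = 4·30 − 7·17
  = −7·137 + 32·30
  = 32·167 − 39·137
  = −39·471 + 110·167
  = 110·638 − 149·471
  = −149·2385 + 557·638
  = 557·7793 − 1820·2385
So 2385⁻¹ ≡ −1820 ≡ 5973 (mod 7793).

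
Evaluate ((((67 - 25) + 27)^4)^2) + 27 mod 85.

67 - 25 = 42
42 + 27 = 69
(69)^4 ≡ 1 (mod 85)
(1)^2 ≡ 1 (mod 85)
1 + 27 = 28

28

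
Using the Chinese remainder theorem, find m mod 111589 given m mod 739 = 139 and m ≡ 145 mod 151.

69605

739⁻¹ mod 151: 739·66 ≡ 1 (mod 151), so 739⁻¹ ≡ 66.
m = 139 + 739·((145 − 139)·66 mod 151) = 139 + 739·94 = 69605.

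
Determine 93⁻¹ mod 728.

728 = 7×93 + 77
93 = 1×77 + 16
77 = 4×16 + 13
16 = 1×13 + 3
13 = 4×3 + 1
3 = 3×1 + 0
gcd(93, 728) = 1, so the inverse exists.
Bézout: 1 = 29×728 − 227×93.
So 93⁻¹ ≡ −227 ≡ 501 (mod 728).

501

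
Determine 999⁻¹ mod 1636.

583

Run the extended Euclidean algorithm:
1636 = 1*999 + 637
999 = 1*637 + 362
637 = 1*362 + 275
362 = 1*275 + 87
275 = 3*87 + 14
87 = 6*14 + 3
14 = 4*3 + 2
3 = 1*2 + 1
2 = 2*1 + 0
gcd(999, 1636) = 1, so the inverse exists.
Bézout: 1 = −356*1636 + 583*999.
So 999⁻¹ ≡ 583 (mod 1636).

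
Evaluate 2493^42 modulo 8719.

Using repeated squaring:
2493^1 ≡ 2493 (mod 8719)
2493^2 ≡ 2493^2 = 6215049 ≡ 7121 (mod 8719)
2493^4 ≡ 7121^2 = 50708641 ≡ 7656 (mod 8719)
2493^8 ≡ 7656^2 = 58614336 ≡ 5218 (mod 8719)
2493^16 ≡ 5218^2 = 27227524 ≡ 6806 (mod 8719)
2493^32 ≡ 6806^2 = 46321636 ≡ 6308 (mod 8719)
2493^42 = 2493^32 × 2493^8 × 2493^2 ≡ 6308 × 5218 × 7121 (mod 8719).
Accumulate the product:
6308 × 5218 = 32915144 ≡ 919
919 × 7121 = 6544199 ≡ 4949

4949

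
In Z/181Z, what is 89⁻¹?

181 = 2×89 + 3
89 = 29×3 + 2
3 = 1×2 + 1
2 = 2×1 + 0
gcd(89, 181) = 1, so the inverse exists.
Bézout: 1 = 30×181 − 61×89.
So 89⁻¹ ≡ −61 ≡ 120 (mod 181).

120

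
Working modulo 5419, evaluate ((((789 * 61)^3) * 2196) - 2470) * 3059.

866

789 * 61 = 48129 ≡ 4777 (mod 5419)
(4777)^3 ≡ 482 (mod 5419)
482 * 2196 = 1058472 ≡ 1767 (mod 5419)
1767 - 2470 = -703 ≡ 4716 (mod 5419)
4716 * 3059 = 14426244 ≡ 866 (mod 5419)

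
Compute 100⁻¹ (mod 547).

Run the extended Euclidean algorithm:
547 = 5×100 + 47
100 = 2×47 + 6
47 = 7×6 + 5
6 = 1×5 + 1
5 = 5×1 + 0
gcd(100, 547) = 1, so the inverse exists.
Back-substitute for 1:
1 = 1×6 − 1×5
  = −1×47 + 8×6
  = 8×100 − 17×47
  = −17×547 + 93×100
So 100⁻¹ ≡ 93 (mod 547).

93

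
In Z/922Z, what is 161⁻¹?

922 = 5×161 + 117
161 = 1×117 + 44
117 = 2×44 + 29
44 = 1×29 + 15
29 = 1×15 + 14
15 = 1×14 + 1
14 = 14×1 + 0
gcd(161, 922) = 1, so the inverse exists.
Bézout: 1 = −11×922 + 63×161.
So 161⁻¹ ≡ 63 (mod 922).

63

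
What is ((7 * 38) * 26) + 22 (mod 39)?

7 * 38 = 266 ≡ 32 (mod 39)
32 * 26 = 832 ≡ 13 (mod 39)
13 + 22 = 35

35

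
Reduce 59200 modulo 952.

176

59200 = 62×952 + 176, so 59200 ≡ 176 (mod 952).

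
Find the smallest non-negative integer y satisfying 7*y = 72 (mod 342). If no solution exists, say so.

108

gcd(7, 342) = 1, so a unique solution mod 342 exists.
7⁻¹ ≡ 49 (mod 342).
y ≡ 49*72 ≡ 108 (mod 342).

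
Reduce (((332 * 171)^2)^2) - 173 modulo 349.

149

332 * 171 = 56772 ≡ 234 (mod 349)
(234)^2 ≡ 312 (mod 349)
(312)^2 ≡ 322 (mod 349)
322 - 173 = 149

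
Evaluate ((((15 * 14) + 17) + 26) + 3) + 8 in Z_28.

15 * 14 = 210 ≡ 14 (mod 28)
14 + 17 = 31 ≡ 3 (mod 28)
3 + 26 = 29 ≡ 1 (mod 28)
1 + 3 = 4
4 + 8 = 12

12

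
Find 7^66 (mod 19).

1

Compute successive squares:
66 in binary is 1000010, i.e. 66 = 64 + 2.
7^1 ≡ 7 (mod 19)
7^2 ≡ 7^2 = 49 ≡ 11 (mod 19)
7^4 ≡ 11^2 = 121 ≡ 7 (mod 19)
7^8 ≡ 7^2 = 49 ≡ 11 (mod 19)
7^16 ≡ 11^2 = 121 ≡ 7 (mod 19)
7^32 ≡ 7^2 = 49 ≡ 11 (mod 19)
7^64 ≡ 11^2 = 121 ≡ 7 (mod 19)
7^66 = 7^64 * 7^2 ≡ 7 * 11 (mod 19).
7 * 11 = 77 ≡ 1 (mod 19).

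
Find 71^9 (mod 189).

Using repeated squaring:
9 in binary is 1001, i.e. 9 = 8 + 1.
71^1 ≡ 71 (mod 189)
71^2 ≡ 71^2 = 5041 ≡ 127 (mod 189)
71^4 ≡ 127^2 = 16129 ≡ 64 (mod 189)
71^8 ≡ 64^2 = 4096 ≡ 127 (mod 189)
71^9 = 71^8 * 71^1 ≡ 127 * 71 (mod 189).
127 * 71 = 9017 ≡ 134 (mod 189).

134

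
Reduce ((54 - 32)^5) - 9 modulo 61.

54 - 32 = 22
(22)^5 ≡ 47 (mod 61)
47 - 9 = 38

38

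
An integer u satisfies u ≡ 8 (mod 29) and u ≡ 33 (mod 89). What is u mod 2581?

211

29⁻¹ mod 89: 29·43 ≡ 1 (mod 89), so 29⁻¹ ≡ 43.
u = 8 + 29·((33 − 8)·43 mod 89) = 8 + 29·7 = 211.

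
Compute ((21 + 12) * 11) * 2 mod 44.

22

21 + 12 = 33
33 * 11 = 363 ≡ 11 (mod 44)
11 * 2 = 22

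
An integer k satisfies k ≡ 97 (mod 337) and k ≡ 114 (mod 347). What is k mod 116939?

11218

337⁻¹ mod 347: 337·104 ≡ 1 (mod 347), so 337⁻¹ ≡ 104.
k = 97 + 337·((114 − 97)·104 mod 347) = 97 + 337·33 = 11218.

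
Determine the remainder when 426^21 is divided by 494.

246

By square-and-multiply:
21 in binary is 10101, i.e. 21 = 16 + 4 + 1.
426^1 ≡ 426 (mod 494)
426^2 ≡ 426^2 = 181476 ≡ 178 (mod 494)
426^4 ≡ 178^2 = 31684 ≡ 68 (mod 494)
426^8 ≡ 68^2 = 4624 ≡ 178 (mod 494)
426^16 ≡ 178^2 = 31684 ≡ 68 (mod 494)
426^21 = 426^16 * 426^4 * 426^1 ≡ 68 * 68 * 426 (mod 494).
Accumulate the product:
68 * 68 = 4624 ≡ 178
178 * 426 = 75828 ≡ 246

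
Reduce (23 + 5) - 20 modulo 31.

23 + 5 = 28
28 - 20 = 8

8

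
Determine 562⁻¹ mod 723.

238

Run the extended Euclidean algorithm:
723 = 1*562 + 161
562 = 3*161 + 79
161 = 2*79 + 3
79 = 26*3 + 1
3 = 3*1 + 0
gcd(562, 723) = 1, so the inverse exists.
Bézout: 1 = −185*723 + 238*562.
So 562⁻¹ ≡ 238 (mod 723).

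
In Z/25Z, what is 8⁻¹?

25 = 3×8 + 1
8 = 8×1 + 0
gcd(8, 25) = 1, so the inverse exists.
Back-substitute for 1:
1 = 1×25 − 3×8
So 8⁻¹ ≡ −3 ≡ 22 (mod 25).

22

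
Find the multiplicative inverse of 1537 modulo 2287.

By the extended Euclidean algorithm:
2287 = 1·1537 + 750
1537 = 2·750 + 37
750 = 20·37 + 10
37 = 3·10 + 7
10 = 1·7 + 3
7 = 2·3 + 1
3 = 3·1 + 0
gcd(1537, 2287) = 1, so the inverse exists.
Bézout: 1 = −457·2287 + 680·1537.
So 1537⁻¹ ≡ 680 (mod 2287).

680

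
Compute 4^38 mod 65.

16

38 in binary is 100110, i.e. 38 = 32 + 4 + 2.
4^1 ≡ 4 (mod 65)
4^2 ≡ 4^2 = 16 (mod 65)
4^4 ≡ 16^2 = 256 ≡ 61 (mod 65)
4^8 ≡ 61^2 = 3721 ≡ 16 (mod 65)
4^16 ≡ 16^2 = 256 ≡ 61 (mod 65)
4^32 ≡ 61^2 = 3721 ≡ 16 (mod 65)
4^38 = 4^32 × 4^4 × 4^2 ≡ 16 × 61 × 16 (mod 65).
Accumulate the product:
16 × 61 = 976 ≡ 1
1 × 16 = 16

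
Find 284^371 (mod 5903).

284^1 ≡ 284 (mod 5903)
284^2 ≡ 284^2 = 80656 ≡ 3917 (mod 5903)
284^4 ≡ 3917^2 = 15342889 ≡ 992 (mod 5903)
284^8 ≡ 992^2 = 984064 ≡ 4166 (mod 5903)
284^16 ≡ 4166^2 = 17355556 ≡ 736 (mod 5903)
284^32 ≡ 736^2 = 541696 ≡ 4523 (mod 5903)
284^64 ≡ 4523^2 = 20457529 ≡ 3634 (mod 5903)
284^128 ≡ 3634^2 = 13205956 ≡ 945 (mod 5903)
284^256 ≡ 945^2 = 893025 ≡ 1672 (mod 5903)
284^371 = 284^256 · 284^64 · 284^32 · 284^16 · 284^2 · 284^1 ≡ 1672 · 3634 · 4523 · 736 · 3917 · 284 (mod 5903).
Accumulate the product:
1672 · 3634 = 6076048 ≡ 1861
1861 · 4523 = 8417303 ≡ 5528
5528 · 736 = 4068608 ≡ 1441
1441 · 3917 = 5644397 ≡ 1129
1129 · 284 = 320636 ≡ 1874

1874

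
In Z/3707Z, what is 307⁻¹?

3707 = 12*307 + 23
307 = 13*23 + 8
23 = 2*8 + 7
8 = 1*7 + 1
7 = 7*1 + 0
gcd(307, 3707) = 1, so the inverse exists.
Back-substitute for 1:
1 = 1*8 − 1*7
  = −1*23 + 3*8
  = 3*307 − 40*23
  = −40*3707 + 483*307
So 307⁻¹ ≡ 483 (mod 3707).

483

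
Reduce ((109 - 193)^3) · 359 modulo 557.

505

109 - 193 = -84 ≡ 473 (mod 557)
(473)^3 ≡ 501 (mod 557)
501 · 359 = 179859 ≡ 505 (mod 557)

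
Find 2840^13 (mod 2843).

13 in binary is 1101, i.e. 13 = 8 + 4 + 1.
2840^1 ≡ 2840 (mod 2843)
2840^2 ≡ 2840^2 = 8065600 ≡ 9 (mod 2843)
2840^4 ≡ 9^2 = 81 (mod 2843)
2840^8 ≡ 81^2 = 6561 ≡ 875 (mod 2843)
2840^13 = 2840^8 · 2840^4 · 2840^1 ≡ 875 · 81 · 2840 (mod 2843).
Accumulate the product:
875 · 81 = 70875 ≡ 2643
2643 · 2840 = 7506120 ≡ 600

600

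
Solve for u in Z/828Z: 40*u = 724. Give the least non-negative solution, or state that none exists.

163

gcd(40, 828) = 4, and 4 | 724, so solutions exist.
Divide through by 4: 10*u ≡ 181 (mod 207).
10⁻¹ ≡ 145 (mod 207).
u ≡ 145*181 ≡ 163 (mod 207).
The smallest non-negative solution is u = 163.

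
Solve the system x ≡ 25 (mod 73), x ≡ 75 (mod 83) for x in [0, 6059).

5719

73⁻¹ mod 83: 73×58 ≡ 1 (mod 83), so 73⁻¹ ≡ 58.
x = 25 + 73×((75 − 25)×58 mod 83) = 25 + 73×78 = 5719.
Check: 5719 mod 73 = 25, 5719 mod 83 = 75. ✓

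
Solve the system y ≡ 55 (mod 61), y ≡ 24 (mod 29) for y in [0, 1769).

604

61⁻¹ mod 29: 61·10 ≡ 1 (mod 29), so 61⁻¹ ≡ 10.
y = 55 + 61·((24 − 55)·10 mod 29) = 55 + 61·9 = 604.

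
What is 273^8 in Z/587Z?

336

273^1 ≡ 273 (mod 587)
273^2 ≡ 273^2 = 74529 ≡ 567 (mod 587)
273^4 ≡ 567^2 = 321489 ≡ 400 (mod 587)
273^8 ≡ 400^2 = 160000 ≡ 336 (mod 587)
So 273^8 ≡ 336 (mod 587).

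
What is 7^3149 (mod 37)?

16

Using repeated squaring:
7^1 ≡ 7 (mod 37)
7^2 ≡ 7^2 = 49 ≡ 12 (mod 37)
7^4 ≡ 12^2 = 144 ≡ 33 (mod 37)
7^8 ≡ 33^2 = 1089 ≡ 16 (mod 37)
7^16 ≡ 16^2 = 256 ≡ 34 (mod 37)
7^32 ≡ 34^2 = 1156 ≡ 9 (mod 37)
7^64 ≡ 9^2 = 81 ≡ 7 (mod 37)
7^128 ≡ 7^2 = 49 ≡ 12 (mod 37)
7^256 ≡ 12^2 = 144 ≡ 33 (mod 37)
7^512 ≡ 33^2 = 1089 ≡ 16 (mod 37)
7^1024 ≡ 16^2 = 256 ≡ 34 (mod 37)
7^2048 ≡ 34^2 = 1156 ≡ 9 (mod 37)
7^3149 = 7^2048 * 7^1024 * 7^64 * 7^8 * 7^4 * 7^1 ≡ 9 * 34 * 7 * 16 * 33 * 7 (mod 37).
Accumulate the product:
9 * 34 = 306 ≡ 10
10 * 7 = 70 ≡ 33
33 * 16 = 528 ≡ 10
10 * 33 = 330 ≡ 34
34 * 7 = 238 ≡ 16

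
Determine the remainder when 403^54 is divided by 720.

Compute successive squares:
54 in binary is 110110, i.e. 54 = 32 + 16 + 4 + 2.
403^1 ≡ 403 (mod 720)
403^2 ≡ 403^2 = 162409 ≡ 409 (mod 720)
403^4 ≡ 409^2 = 167281 ≡ 241 (mod 720)
403^8 ≡ 241^2 = 58081 ≡ 481 (mod 720)
403^16 ≡ 481^2 = 231361 ≡ 241 (mod 720)
403^32 ≡ 241^2 = 58081 ≡ 481 (mod 720)
403^54 = 403^32 · 403^16 · 403^4 · 403^2 ≡ 481 · 241 · 241 · 409 (mod 720).
Accumulate the product:
481 · 241 = 115921 ≡ 1
1 · 241 = 241
241 · 409 = 98569 ≡ 649

649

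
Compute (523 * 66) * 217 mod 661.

523 * 66 = 34518 ≡ 146 (mod 661)
146 * 217 = 31682 ≡ 615 (mod 661)

615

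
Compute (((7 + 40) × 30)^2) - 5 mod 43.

7 + 40 = 47 ≡ 4 (mod 43)
4 × 30 = 120 ≡ 34 (mod 43)
(34)^2 ≡ 38 (mod 43)
38 - 5 = 33

33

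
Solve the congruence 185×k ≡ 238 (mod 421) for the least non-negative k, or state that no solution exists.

131

gcd(185, 421) = 1, so a unique solution mod 421 exists.
185⁻¹ ≡ 66 (mod 421).
k ≡ 66×238 ≡ 131 (mod 421).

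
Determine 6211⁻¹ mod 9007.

7290

Apply the Euclidean algorithm and back-substitute:
9007 = 1·6211 + 2796
6211 = 2·2796 + 619
2796 = 4·619 + 320
619 = 1·320 + 299
320 = 1·299 + 21
299 = 14·21 + 5
21 = 4·5 + 1
5 = 5·1 + 0
gcd(6211, 9007) = 1, so the inverse exists.
Back-substitute for 1:
1 = 1·21 − 4·5
  = −4·299 + 57·21
  = 57·320 − 61·299
  = −61·619 + 118·320
  = 118·2796 − 533·619
  = −533·6211 + 1184·2796
  = 1184·9007 − 1717·6211
So 6211⁻¹ ≡ −1717 ≡ 7290 (mod 9007).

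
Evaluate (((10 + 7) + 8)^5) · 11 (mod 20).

15

10 + 7 = 17
17 + 8 = 25 ≡ 5 (mod 20)
(5)^5 ≡ 5 (mod 20)
5 · 11 = 55 ≡ 15 (mod 20)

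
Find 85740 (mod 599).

83

85740 = 143×599 + 83, so 85740 ≡ 83 (mod 599).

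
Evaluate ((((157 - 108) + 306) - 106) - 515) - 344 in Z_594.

578

157 - 108 = 49
49 + 306 = 355
355 - 106 = 249
249 - 515 = -266 ≡ 328 (mod 594)
328 - 344 = -16 ≡ 578 (mod 594)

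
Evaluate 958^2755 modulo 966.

2755 in binary is 101011000011, i.e. 2755 = 2048 + 512 + 128 + 64 + 2 + 1.
958^1 ≡ 958 (mod 966)
958^2 ≡ 958^2 = 917764 ≡ 64 (mod 966)
958^4 ≡ 64^2 = 4096 ≡ 232 (mod 966)
958^8 ≡ 232^2 = 53824 ≡ 694 (mod 966)
958^16 ≡ 694^2 = 481636 ≡ 568 (mod 966)
958^32 ≡ 568^2 = 322624 ≡ 946 (mod 966)
958^64 ≡ 946^2 = 894916 ≡ 400 (mod 966)
958^128 ≡ 400^2 = 160000 ≡ 610 (mod 966)
958^256 ≡ 610^2 = 372100 ≡ 190 (mod 966)
958^512 ≡ 190^2 = 36100 ≡ 358 (mod 966)
958^1024 ≡ 358^2 = 128164 ≡ 652 (mod 966)
958^2048 ≡ 652^2 = 425104 ≡ 64 (mod 966)
958^2755 = 958^2048 × 958^512 × 958^128 × 958^64 × 958^2 × 958^1 ≡ 64 × 358 × 610 × 400 × 64 × 958 (mod 966).
Accumulate the product:
64 × 358 = 22912 ≡ 694
694 × 610 = 423340 ≡ 232
232 × 400 = 92800 ≡ 64
64 × 64 = 4096 ≡ 232
232 × 958 = 222256 ≡ 76

76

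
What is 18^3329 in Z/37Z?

3329 in binary is 110100000001, i.e. 3329 = 2048 + 1024 + 256 + 1.
18^1 ≡ 18 (mod 37)
18^2 ≡ 18^2 = 324 ≡ 28 (mod 37)
18^4 ≡ 28^2 = 784 ≡ 7 (mod 37)
18^8 ≡ 7^2 = 49 ≡ 12 (mod 37)
18^16 ≡ 12^2 = 144 ≡ 33 (mod 37)
18^32 ≡ 33^2 = 1089 ≡ 16 (mod 37)
18^64 ≡ 16^2 = 256 ≡ 34 (mod 37)
18^128 ≡ 34^2 = 1156 ≡ 9 (mod 37)
18^256 ≡ 9^2 = 81 ≡ 7 (mod 37)
18^512 ≡ 7^2 = 49 ≡ 12 (mod 37)
18^1024 ≡ 12^2 = 144 ≡ 33 (mod 37)
18^2048 ≡ 33^2 = 1089 ≡ 16 (mod 37)
18^3329 = 18^2048 × 18^1024 × 18^256 × 18^1 ≡ 16 × 33 × 7 × 18 (mod 37).
Accumulate the product:
16 × 33 = 528 ≡ 10
10 × 7 = 70 ≡ 33
33 × 18 = 594 ≡ 2

2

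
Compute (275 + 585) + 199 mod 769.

275 + 585 = 860 ≡ 91 (mod 769)
91 + 199 = 290

290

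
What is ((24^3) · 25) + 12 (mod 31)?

(24)^3 ≡ 29 (mod 31)
29 · 25 = 725 ≡ 12 (mod 31)
12 + 12 = 24

24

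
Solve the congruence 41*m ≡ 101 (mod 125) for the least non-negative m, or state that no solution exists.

gcd(41, 125) = 1, so a unique solution mod 125 exists.
41⁻¹ ≡ 61 (mod 125).
m ≡ 61*101 ≡ 36 (mod 125).

36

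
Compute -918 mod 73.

31

-918 = -13×73 + 31, so -918 ≡ 31 (mod 73).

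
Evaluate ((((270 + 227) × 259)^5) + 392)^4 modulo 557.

90

270 + 227 = 497
497 × 259 = 128723 ≡ 56 (mod 557)
(56)^5 ≡ 254 (mod 557)
254 + 392 = 646 ≡ 89 (mod 557)
(89)^4 ≡ 90 (mod 557)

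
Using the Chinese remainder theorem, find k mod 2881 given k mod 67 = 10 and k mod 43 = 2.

948

67⁻¹ mod 43: 67·9 ≡ 1 (mod 43), so 67⁻¹ ≡ 9.
k = 10 + 67·((2 − 10)·9 mod 43) = 10 + 67·14 = 948.
Check: 948 mod 67 = 10, 948 mod 43 = 2. ✓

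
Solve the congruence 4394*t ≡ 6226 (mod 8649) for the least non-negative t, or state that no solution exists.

gcd(4394, 8649) = 1, so a unique solution mod 8649 exists.
4394⁻¹ ≡ 7529 (mod 8649).
t ≡ 7529*6226 ≡ 6623 (mod 8649).

6623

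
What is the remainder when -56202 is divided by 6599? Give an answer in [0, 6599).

3189

-56202 = -9×6599 + 3189, so -56202 ≡ 3189 (mod 6599).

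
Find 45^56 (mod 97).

Using repeated squaring:
45^1 ≡ 45 (mod 97)
45^2 ≡ 45^2 = 2025 ≡ 85 (mod 97)
45^4 ≡ 85^2 = 7225 ≡ 47 (mod 97)
45^8 ≡ 47^2 = 2209 ≡ 75 (mod 97)
45^16 ≡ 75^2 = 5625 ≡ 96 (mod 97)
45^32 ≡ 96^2 = 9216 ≡ 1 (mod 97)
45^56 = 45^32 × 45^16 × 45^8 ≡ 1 × 96 × 75 (mod 97).
Accumulate the product:
1 × 96 = 96
96 × 75 = 7200 ≡ 22

22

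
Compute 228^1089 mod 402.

66

By square-and-multiply:
228^1 ≡ 228 (mod 402)
228^2 ≡ 228^2 = 51984 ≡ 126 (mod 402)
228^4 ≡ 126^2 = 15876 ≡ 198 (mod 402)
228^8 ≡ 198^2 = 39204 ≡ 210 (mod 402)
228^16 ≡ 210^2 = 44100 ≡ 282 (mod 402)
228^32 ≡ 282^2 = 79524 ≡ 330 (mod 402)
228^64 ≡ 330^2 = 108900 ≡ 360 (mod 402)
228^128 ≡ 360^2 = 129600 ≡ 156 (mod 402)
228^256 ≡ 156^2 = 24336 ≡ 216 (mod 402)
228^512 ≡ 216^2 = 46656 ≡ 24 (mod 402)
228^1024 ≡ 24^2 = 576 ≡ 174 (mod 402)
228^1089 = 228^1024 * 228^64 * 228^1 ≡ 174 * 360 * 228 (mod 402).
Accumulate the product:
174 * 360 = 62640 ≡ 330
330 * 228 = 75240 ≡ 66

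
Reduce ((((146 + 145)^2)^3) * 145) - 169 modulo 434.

146 + 145 = 291
(291)^2 ≡ 51 (mod 434)
(51)^3 ≡ 281 (mod 434)
281 * 145 = 40745 ≡ 383 (mod 434)
383 - 169 = 214

214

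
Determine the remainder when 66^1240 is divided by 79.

76

By square-and-multiply:
66^1 ≡ 66 (mod 79)
66^2 ≡ 66^2 = 4356 ≡ 11 (mod 79)
66^4 ≡ 11^2 = 121 ≡ 42 (mod 79)
66^8 ≡ 42^2 = 1764 ≡ 26 (mod 79)
66^16 ≡ 26^2 = 676 ≡ 44 (mod 79)
66^32 ≡ 44^2 = 1936 ≡ 40 (mod 79)
66^64 ≡ 40^2 = 1600 ≡ 20 (mod 79)
66^128 ≡ 20^2 = 400 ≡ 5 (mod 79)
66^256 ≡ 5^2 = 25 (mod 79)
66^512 ≡ 25^2 = 625 ≡ 72 (mod 79)
66^1024 ≡ 72^2 = 5184 ≡ 49 (mod 79)
66^1240 = 66^1024 × 66^128 × 66^64 × 66^16 × 66^8 ≡ 49 × 5 × 20 × 44 × 26 (mod 79).
Accumulate the product:
49 × 5 = 245 ≡ 8
8 × 20 = 160 ≡ 2
2 × 44 = 88 ≡ 9
9 × 26 = 234 ≡ 76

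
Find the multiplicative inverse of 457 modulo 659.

199

659 = 1·457 + 202
457 = 2·202 + 53
202 = 3·53 + 43
53 = 1·43 + 10
43 = 4·10 + 3
10 = 3·3 + 1
3 = 3·1 + 0
gcd(457, 659) = 1, so the inverse exists.
Bézout: 1 = −138·659 + 199·457.
So 457⁻¹ ≡ 199 (mod 659).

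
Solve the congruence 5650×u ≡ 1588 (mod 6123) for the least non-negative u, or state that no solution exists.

2974

gcd(5650, 6123) = 1, so a unique solution mod 6123 exists.
5650⁻¹ ≡ 4945 (mod 6123).
u ≡ 4945×1588 ≡ 2974 (mod 6123).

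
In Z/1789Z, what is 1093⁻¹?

Run the extended Euclidean algorithm:
1789 = 1×1093 + 696
1093 = 1×696 + 397
696 = 1×397 + 299
397 = 1×299 + 98
299 = 3×98 + 5
98 = 19×5 + 3
5 = 1×3 + 2
3 = 1×2 + 1
2 = 2×1 + 0
gcd(1093, 1789) = 1, so the inverse exists.
Bézout: 1 = −435×1789 + 712×1093.
So 1093⁻¹ ≡ 712 (mod 1789).

712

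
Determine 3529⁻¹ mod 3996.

3996 = 1*3529 + 467
3529 = 7*467 + 260
467 = 1*260 + 207
260 = 1*207 + 53
207 = 3*53 + 48
53 = 1*48 + 5
48 = 9*5 + 3
5 = 1*3 + 2
3 = 1*2 + 1
2 = 2*1 + 0
gcd(3529, 3996) = 1, so the inverse exists.
Back-substitute for 1:
1 = 1*3 − 1*2
  = −1*5 + 2*3
  = 2*48 − 19*5
  = −19*53 + 21*48
  = 21*207 − 82*53
  = −82*260 + 103*207
  = 103*467 − 185*260
  = −185*3529 + 1398*467
  = 1398*3996 − 1583*3529
So 3529⁻¹ ≡ −1583 ≡ 2413 (mod 3996).

2413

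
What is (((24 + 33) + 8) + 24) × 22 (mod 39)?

8

24 + 33 = 57 ≡ 18 (mod 39)
18 + 8 = 26
26 + 24 = 50 ≡ 11 (mod 39)
11 × 22 = 242 ≡ 8 (mod 39)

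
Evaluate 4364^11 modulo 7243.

Compute successive squares:
11 in binary is 1011, i.e. 11 = 8 + 2 + 1.
4364^1 ≡ 4364 (mod 7243)
4364^2 ≡ 4364^2 = 19044496 ≡ 2649 (mod 7243)
4364^4 ≡ 2649^2 = 7017201 ≡ 5977 (mod 7243)
4364^8 ≡ 5977^2 = 35724529 ≡ 2053 (mod 7243)
4364^11 = 4364^8 · 4364^2 · 4364^1 ≡ 2053 · 2649 · 4364 (mod 7243).
Accumulate the product:
2053 · 2649 = 5438397 ≡ 6147
6147 · 4364 = 26825508 ≡ 4679

4679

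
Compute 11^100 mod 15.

1

By square-and-multiply:
100 in binary is 1100100, i.e. 100 = 64 + 32 + 4.
11^1 ≡ 11 (mod 15)
11^2 ≡ 11^2 = 121 ≡ 1 (mod 15)
11^4 ≡ 1^2 = 1 (mod 15)
11^8 ≡ 1^2 = 1 (mod 15)
11^16 ≡ 1^2 = 1 (mod 15)
11^32 ≡ 1^2 = 1 (mod 15)
11^64 ≡ 1^2 = 1 (mod 15)
11^100 = 11^64 · 11^32 · 11^4 ≡ 1 · 1 · 1 (mod 15).
Accumulate the product:
1 · 1 = 1
1 · 1 = 1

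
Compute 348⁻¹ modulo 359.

261

359 = 1*348 + 11
348 = 31*11 + 7
11 = 1*7 + 4
7 = 1*4 + 3
4 = 1*3 + 1
3 = 3*1 + 0
gcd(348, 359) = 1, so the inverse exists.
Back-substitute for 1:
1 = 1*4 − 1*3
  = −1*7 + 2*4
  = 2*11 − 3*7
  = −3*348 + 95*11
  = 95*359 − 98*348
So 348⁻¹ ≡ −98 ≡ 261 (mod 359).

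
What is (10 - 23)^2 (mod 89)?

80

10 - 23 = -13 ≡ 76 (mod 89)
(76)^2 ≡ 80 (mod 89)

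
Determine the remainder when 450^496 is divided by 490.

Compute successive squares:
496 in binary is 111110000, i.e. 496 = 256 + 128 + 64 + 32 + 16.
450^1 ≡ 450 (mod 490)
450^2 ≡ 450^2 = 202500 ≡ 130 (mod 490)
450^4 ≡ 130^2 = 16900 ≡ 240 (mod 490)
450^8 ≡ 240^2 = 57600 ≡ 270 (mod 490)
450^16 ≡ 270^2 = 72900 ≡ 380 (mod 490)
450^32 ≡ 380^2 = 144400 ≡ 340 (mod 490)
450^64 ≡ 340^2 = 115600 ≡ 450 (mod 490)
450^128 ≡ 450^2 = 202500 ≡ 130 (mod 490)
450^256 ≡ 130^2 = 16900 ≡ 240 (mod 490)
450^496 = 450^256 × 450^128 × 450^64 × 450^32 × 450^16 ≡ 240 × 130 × 450 × 340 × 380 (mod 490).
Accumulate the product:
240 × 130 = 31200 ≡ 330
330 × 450 = 148500 ≡ 30
30 × 340 = 10200 ≡ 400
400 × 380 = 152000 ≡ 100

100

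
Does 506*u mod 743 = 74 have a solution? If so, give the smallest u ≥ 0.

332

gcd(506, 743) = 1, so a unique solution mod 743 exists.
506⁻¹ ≡ 627 (mod 743).
u ≡ 627*74 ≡ 332 (mod 743).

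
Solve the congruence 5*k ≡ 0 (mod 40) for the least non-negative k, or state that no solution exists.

gcd(5, 40) = 5, and 5 | 0, so solutions exist.
Divide through by 5: 1*k ≡ 0 (mod 8).
1⁻¹ ≡ 1 (mod 8).
k ≡ 1*0 ≡ 0 (mod 8).
The smallest non-negative solution is k = 0.

0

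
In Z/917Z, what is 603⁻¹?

Run the extended Euclidean algorithm:
917 = 1·603 + 314
603 = 1·314 + 289
314 = 1·289 + 25
289 = 11·25 + 14
25 = 1·14 + 11
14 = 1·11 + 3
11 = 3·3 + 2
3 = 1·2 + 1
2 = 2·1 + 0
gcd(603, 917) = 1, so the inverse exists.
Back-substitute for 1:
1 = 1·3 − 1·2
  = −1·11 + 4·3
  = 4·14 − 5·11
  = −5·25 + 9·14
  = 9·289 − 104·25
  = −104·314 + 113·289
  = 113·603 − 217·314
  = −217·917 + 330·603
So 603⁻¹ ≡ 330 (mod 917).

330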